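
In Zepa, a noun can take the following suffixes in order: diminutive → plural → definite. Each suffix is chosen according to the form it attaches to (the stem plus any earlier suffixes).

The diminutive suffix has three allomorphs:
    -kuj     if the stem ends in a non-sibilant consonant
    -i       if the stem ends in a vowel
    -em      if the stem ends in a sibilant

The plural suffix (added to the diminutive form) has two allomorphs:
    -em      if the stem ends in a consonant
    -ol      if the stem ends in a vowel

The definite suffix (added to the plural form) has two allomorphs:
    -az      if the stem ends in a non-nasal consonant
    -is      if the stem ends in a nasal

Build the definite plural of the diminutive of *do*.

doiolaz

*do*: final sound = /o/, a vowel → -i → *doi*.
The final sound of the diminutive form *doi* is /i/, which is a vowel, so the plural suffix is -ol, giving *doiol*.
The plural form *doiol*: final consonant = /l/, non-nasal → -az → *doiolaz*.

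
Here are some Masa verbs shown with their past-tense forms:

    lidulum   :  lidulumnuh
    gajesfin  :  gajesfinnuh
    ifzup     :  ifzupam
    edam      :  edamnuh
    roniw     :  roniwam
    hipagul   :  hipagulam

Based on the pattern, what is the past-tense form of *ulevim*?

The pattern is nasality of the final consonant: -nuh when the stem ends in a nasal (*lidulum*, *gajesfin*, *edam*); -am when the stem ends in a non-nasal consonant (*ifzup*, *roniw*, *hipagul*).
The final consonant of *ulevim* is /m/, which is a nasal, so the suffix is -nuh, giving *ulevimnuh*.

ulevimnuh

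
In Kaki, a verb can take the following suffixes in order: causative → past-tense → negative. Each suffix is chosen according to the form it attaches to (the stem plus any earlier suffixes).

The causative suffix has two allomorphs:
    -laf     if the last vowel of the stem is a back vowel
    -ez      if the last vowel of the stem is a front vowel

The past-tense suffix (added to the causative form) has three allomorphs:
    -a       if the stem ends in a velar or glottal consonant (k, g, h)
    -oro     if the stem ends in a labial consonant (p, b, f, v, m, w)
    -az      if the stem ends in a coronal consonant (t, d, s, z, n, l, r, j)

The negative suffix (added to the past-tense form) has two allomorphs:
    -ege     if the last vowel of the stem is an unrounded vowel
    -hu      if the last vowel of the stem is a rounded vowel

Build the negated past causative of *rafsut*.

*rafsut*: last vowel = /u/, a back vowel → -laf → *rafsutlaf*.
The final consonant of the causative form *rafsutlaf* is /f/, which is labial, so the past-tense suffix is -oro, giving *rafsutlaforo*.
Since the last vowel of the past-tense form *rafsutlaforo* is /o/ (a rounded vowel), it takes -hu, giving *rafsutlaforohu*.

rafsutlaforohu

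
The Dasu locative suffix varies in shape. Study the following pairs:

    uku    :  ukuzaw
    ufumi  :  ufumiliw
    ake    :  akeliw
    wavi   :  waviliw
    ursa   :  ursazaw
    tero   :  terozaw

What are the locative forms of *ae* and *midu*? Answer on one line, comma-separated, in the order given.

Looking at the last vowel of each stem: -liw when the last vowel of the stem is a front vowel (*ufumi*, *ake*, *wavi*); -zaw when the last vowel of the stem is a back vowel (*uku*, *ursa*, *tero*).
*ae*: last vowel = /e/, a front vowel → -liw → *aeliw*.
*midu*: last vowel = /u/, a back vowel → -zaw → *miduzaw*.

aeliw, miduzaw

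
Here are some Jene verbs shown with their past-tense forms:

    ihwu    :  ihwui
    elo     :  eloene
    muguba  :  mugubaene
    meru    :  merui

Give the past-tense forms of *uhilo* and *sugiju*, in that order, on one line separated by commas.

uhiloene, sugijui

The alternation tracks the last vowel of the stem — -i when the last vowel of the stem is a high vowel (*ihwu*, *meru*); -ene when the last vowel of the stem is a non-high vowel (*elo*, *muguba*).
*uhilo*: last vowel = /o/, a non-high vowel → -ene → *uhiloene*.
The last vowel of *sugiju* is /u/, which is a high vowel, so the suffix is -i, giving *sugijui*.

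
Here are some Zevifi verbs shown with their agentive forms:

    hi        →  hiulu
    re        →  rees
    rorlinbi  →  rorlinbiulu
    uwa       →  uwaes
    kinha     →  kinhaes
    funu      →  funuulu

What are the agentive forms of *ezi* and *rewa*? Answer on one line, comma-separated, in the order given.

Looking at the last vowel of each stem: -ulu when the last vowel of the stem is a high vowel (*hi*, *rorlinbi*, *funu*); -es when the last vowel of the stem is a non-high vowel (*re*, *uwa*, *kinha*).
*ezi* — last vowel /i/ (a high vowel) → -ulu → *eziulu*.
The last vowel of *rewa* is /a/, which is a non-high vowel, so the suffix is -es, giving *rewaes*.

eziulu, rewaes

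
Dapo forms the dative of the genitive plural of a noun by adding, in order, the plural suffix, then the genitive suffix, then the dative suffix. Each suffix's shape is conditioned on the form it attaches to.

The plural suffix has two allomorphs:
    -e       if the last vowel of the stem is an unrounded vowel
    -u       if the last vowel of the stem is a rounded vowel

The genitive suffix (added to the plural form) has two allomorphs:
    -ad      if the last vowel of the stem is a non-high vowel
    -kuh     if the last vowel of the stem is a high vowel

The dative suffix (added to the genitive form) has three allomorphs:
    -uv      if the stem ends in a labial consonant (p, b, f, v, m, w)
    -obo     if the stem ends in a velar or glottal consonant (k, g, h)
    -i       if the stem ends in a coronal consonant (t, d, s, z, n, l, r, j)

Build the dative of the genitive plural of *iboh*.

ibohukuhobo

*iboh* — last vowel /o/ (a rounded vowel) → -u → *ibohu*.
The plural form *ibohu*: last vowel = /u/, a high vowel → -kuh → *ibohukuh*.
Since the final consonant of the genitive form *ibohukuh* is /h/ (velar/glottal), it takes -obo, giving *ibohukuhobo*.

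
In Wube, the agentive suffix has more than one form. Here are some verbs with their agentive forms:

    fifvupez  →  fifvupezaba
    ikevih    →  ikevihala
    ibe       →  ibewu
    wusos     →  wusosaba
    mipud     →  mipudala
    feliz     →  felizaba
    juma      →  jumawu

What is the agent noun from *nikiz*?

nikizaba

The suffix is conditioned by the final sound: -aba when the stem ends in a sibilant (*fifvupez*, *wusos*, *feliz*); -ala when the stem ends in a non-sibilant consonant (*ikevih*, *mipud*); -wu when the stem ends in a vowel (*ibe*, *juma*).
The final sound of *nikiz* is /z/, which is a sibilant, so the suffix is -aba, giving *nikizaba*.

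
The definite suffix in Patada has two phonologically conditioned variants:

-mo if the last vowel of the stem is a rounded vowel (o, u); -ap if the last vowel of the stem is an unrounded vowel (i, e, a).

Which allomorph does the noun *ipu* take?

Since the last vowel of *ipu* is /u/ (a rounded vowel), it takes -mo.

-mo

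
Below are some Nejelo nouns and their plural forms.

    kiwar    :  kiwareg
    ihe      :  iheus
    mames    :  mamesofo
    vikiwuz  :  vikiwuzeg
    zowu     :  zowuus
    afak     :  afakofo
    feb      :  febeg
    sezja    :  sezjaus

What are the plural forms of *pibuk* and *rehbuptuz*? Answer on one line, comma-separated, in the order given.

pibukofo, rehbuptuzeg

The suffix is conditioned by the final sound: -ofo when the stem ends in a voiceless consonant (*mames*, *afak*); -eg when the stem ends in a voiced consonant (*kiwar*, *vikiwuz*, *feb*); -us when the stem ends in a vowel (*ihe*, *zowu*, *sezja*).
Since the final sound of *pibuk* is /k/ (a voiceless consonant), it takes -ofo, giving *pibukofo*.
The final sound of *rehbuptuz* is /z/, which is a voiced consonant, so the suffix is -eg, giving *rehbuptuzeg*.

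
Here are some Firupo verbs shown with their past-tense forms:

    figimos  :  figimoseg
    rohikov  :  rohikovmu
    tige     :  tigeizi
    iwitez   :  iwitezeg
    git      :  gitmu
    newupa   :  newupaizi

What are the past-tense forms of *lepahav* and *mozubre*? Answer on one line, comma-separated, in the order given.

The alternation tracks the final sound of the stem — -eg when the stem ends in a sibilant (*figimos*, *iwitez*); -mu when the stem ends in a non-sibilant consonant (*rohikov*, *git*); -izi when the stem ends in a vowel (*tige*, *newupa*).
*lepahav*: final sound = /v/, a non-sibilant consonant → -mu → *lepahavmu*.
The final sound of *mozubre* is /e/, which is a vowel, so the suffix is -izi, giving *mozubreizi*.

lepahavmu, mozubreizi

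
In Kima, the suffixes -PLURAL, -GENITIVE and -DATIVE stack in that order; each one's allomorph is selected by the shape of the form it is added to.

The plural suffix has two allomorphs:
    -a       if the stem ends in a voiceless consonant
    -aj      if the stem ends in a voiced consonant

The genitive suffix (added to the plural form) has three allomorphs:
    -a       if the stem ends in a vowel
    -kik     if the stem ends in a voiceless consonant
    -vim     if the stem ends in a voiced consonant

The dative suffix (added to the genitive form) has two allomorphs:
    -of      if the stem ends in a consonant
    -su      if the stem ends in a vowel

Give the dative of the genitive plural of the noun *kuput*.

kuputaasu

Since the final consonant of *kuput* is /t/ (voiceless), it takes -a, giving *kuputa*.
The plural form *kuputa* — final sound /a/ (a vowel) → -a → *kuputaa*.
The genitive form *kuputaa*: final sound = /a/, a vowel → -su → *kuputaasu*.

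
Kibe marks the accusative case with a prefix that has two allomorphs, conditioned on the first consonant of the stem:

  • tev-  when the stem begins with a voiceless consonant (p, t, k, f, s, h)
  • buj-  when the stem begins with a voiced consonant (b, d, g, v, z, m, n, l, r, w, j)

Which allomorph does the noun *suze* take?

The first consonant of *suze* is /s/, which is voiceless, so the prefix is tev-.

tev-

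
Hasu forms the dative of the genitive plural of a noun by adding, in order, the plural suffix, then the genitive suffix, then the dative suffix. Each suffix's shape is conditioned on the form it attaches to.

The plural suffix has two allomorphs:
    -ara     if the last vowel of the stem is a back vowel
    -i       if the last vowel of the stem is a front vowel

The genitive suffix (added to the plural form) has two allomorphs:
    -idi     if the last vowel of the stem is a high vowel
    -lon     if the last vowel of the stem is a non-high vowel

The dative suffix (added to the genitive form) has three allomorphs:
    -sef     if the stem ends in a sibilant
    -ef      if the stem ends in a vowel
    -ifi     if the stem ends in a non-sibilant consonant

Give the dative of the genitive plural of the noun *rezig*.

rezigiidief

The last vowel of *rezig* is /i/, which is a front vowel, so the plural suffix is -i, giving *rezigi*.
Since the last vowel of the plural form *rezigi* is /i/ (a high vowel), it takes -idi, giving *rezigiidi*.
The genitive form *rezigiidi* — final sound /i/ (a vowel) → -ef → *rezigiidief*.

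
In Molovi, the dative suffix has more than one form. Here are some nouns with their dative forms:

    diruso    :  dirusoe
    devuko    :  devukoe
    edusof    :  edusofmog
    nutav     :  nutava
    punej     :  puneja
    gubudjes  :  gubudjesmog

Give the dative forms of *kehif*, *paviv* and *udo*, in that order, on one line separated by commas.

Looking at the final sound of each stem: -mog when the stem ends in a voiceless consonant (*edusof*, *gubudjes*); -a when the stem ends in a voiced consonant (*nutav*, *punej*); -e when the stem ends in a vowel (*diruso*, *devuko*).
Since the final sound of *kehif* is /f/ (a voiceless consonant), it takes -mog, giving *kehifmog*.
The final sound of *paviv* is /v/, which is a voiced consonant, so the suffix is -a, giving *paviva*.
Since the final sound of *udo* is /o/ (a vowel), it takes -e, giving *udoe*.

kehifmog, paviva, udoe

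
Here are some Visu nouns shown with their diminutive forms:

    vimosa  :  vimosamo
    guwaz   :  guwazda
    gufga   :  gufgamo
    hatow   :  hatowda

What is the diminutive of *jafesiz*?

jafesizda

The alternation tracks the final sound of the stem — -da when the stem ends in a consonant (*guwaz*, *hatow*); -mo when the stem ends in a vowel (*vimosa*, *gufga*).
Since the final sound of *jafesiz* is /z/ (a consonant), it takes -da, giving *jafesizda*.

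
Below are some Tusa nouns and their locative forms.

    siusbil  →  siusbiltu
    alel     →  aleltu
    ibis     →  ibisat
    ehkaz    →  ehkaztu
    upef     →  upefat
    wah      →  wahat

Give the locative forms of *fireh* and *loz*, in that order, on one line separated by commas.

The alternation tracks the final consonant of the stem — -at when the stem ends in a voiceless consonant (*ibis*, *upef*, *wah*); -tu when the stem ends in a voiced consonant (*siusbil*, *alel*, *ehkaz*).
*fireh*: final consonant = /h/, voiceless → -at → *firehat*.
Since the final consonant of *loz* is /z/ (voiced), it takes -tu, giving *loztu*.

firehat, loztu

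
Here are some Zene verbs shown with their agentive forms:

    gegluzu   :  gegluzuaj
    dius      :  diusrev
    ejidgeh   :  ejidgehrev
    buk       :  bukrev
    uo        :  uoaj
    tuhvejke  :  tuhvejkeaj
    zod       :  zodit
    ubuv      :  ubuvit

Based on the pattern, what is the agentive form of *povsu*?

povsuaj

Looking at the final sound of each stem: -rev when the stem ends in a voiceless consonant (*dius*, *ejidgeh*, *buk*); -it when the stem ends in a voiced consonant (*zod*, *ubuv*); -aj when the stem ends in a vowel (*gegluzu*, *uo*, *tuhvejke*).
The final sound of *povsu* is /u/, which is a vowel, so the suffix is -aj, giving *povsuaj*.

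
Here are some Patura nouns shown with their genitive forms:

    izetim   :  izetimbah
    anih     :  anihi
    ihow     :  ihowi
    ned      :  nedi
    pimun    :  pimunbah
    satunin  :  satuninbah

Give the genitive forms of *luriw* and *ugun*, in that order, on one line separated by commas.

luriwi, ugunbah

The pattern is nasality of the final consonant: -bah when the stem ends in a nasal (*izetim*, *pimun*, *satunin*); -i when the stem ends in a non-nasal consonant (*anih*, *ihow*, *ned*).
*luriw* — final consonant /w/ (non-nasal) → -i → *luriwi*.
*ugun* — final consonant /n/ (a nasal) → -bah → *ugunbah*.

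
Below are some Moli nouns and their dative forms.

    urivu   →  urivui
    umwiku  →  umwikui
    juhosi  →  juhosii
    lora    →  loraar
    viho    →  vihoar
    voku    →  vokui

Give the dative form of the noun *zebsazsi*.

Looking at the last vowel of each stem: -i when the last vowel of the stem is a high vowel (*urivu*, *umwiku*, *juhosi*, *voku*); -ar when the last vowel of the stem is a non-high vowel (*lora*, *viho*).
The last vowel of *zebsazsi* is /i/, which is a high vowel, so the suffix is -i, giving *zebsazsii*.

zebsazsii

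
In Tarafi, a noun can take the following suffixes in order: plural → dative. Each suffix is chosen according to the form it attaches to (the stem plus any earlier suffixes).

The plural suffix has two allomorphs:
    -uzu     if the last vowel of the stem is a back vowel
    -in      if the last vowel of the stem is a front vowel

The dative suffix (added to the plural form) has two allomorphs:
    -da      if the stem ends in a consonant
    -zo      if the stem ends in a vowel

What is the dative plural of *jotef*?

Since the last vowel of *jotef* is /e/ (a front vowel), it takes -in, giving *jotefin*.
The plural form *jotefin*: final sound = /n/, a consonant → -da → *jotefinda*.

jotefinda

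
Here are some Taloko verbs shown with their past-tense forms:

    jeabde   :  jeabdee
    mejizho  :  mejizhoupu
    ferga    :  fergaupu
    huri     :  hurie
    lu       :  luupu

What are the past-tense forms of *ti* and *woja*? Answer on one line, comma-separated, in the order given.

tie, wojaupu

The suffix is conditioned by the last vowel: -e when the last vowel of the stem is a front vowel (*jeabde*, *huri*); -upu when the last vowel of the stem is a back vowel (*mejizho*, *ferga*, *lu*).
*ti*: last vowel = /i/, a front vowel → -e → *tie*.
Since the last vowel of *woja* is /a/ (a back vowel), it takes -upu, giving *wojaupu*.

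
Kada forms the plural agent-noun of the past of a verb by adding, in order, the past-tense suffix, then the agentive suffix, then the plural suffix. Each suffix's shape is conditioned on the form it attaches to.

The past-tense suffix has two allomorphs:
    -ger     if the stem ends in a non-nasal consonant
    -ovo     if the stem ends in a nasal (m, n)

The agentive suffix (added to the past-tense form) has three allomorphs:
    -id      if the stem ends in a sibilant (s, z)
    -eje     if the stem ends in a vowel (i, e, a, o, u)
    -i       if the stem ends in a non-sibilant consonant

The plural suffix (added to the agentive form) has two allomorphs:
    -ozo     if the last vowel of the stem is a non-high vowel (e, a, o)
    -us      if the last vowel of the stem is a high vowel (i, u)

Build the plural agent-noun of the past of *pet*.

petgerius

*pet*: final consonant = /t/, non-nasal → -ger → *petger*.
The past-tense form *petger* — final sound /r/ (a non-sibilant consonant) → -i → *petgeri*.
Since the last vowel of the agentive form *petgeri* is /i/ (a high vowel), it takes -us, giving *petgerius*.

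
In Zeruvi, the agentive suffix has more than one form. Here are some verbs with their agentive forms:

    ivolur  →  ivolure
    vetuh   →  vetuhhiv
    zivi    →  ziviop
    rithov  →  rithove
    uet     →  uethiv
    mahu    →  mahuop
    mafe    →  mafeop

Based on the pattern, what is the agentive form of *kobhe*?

The suffix is conditioned by the final sound: -hiv when the stem ends in a voiceless consonant (*vetuh*, *uet*); -e when the stem ends in a voiced consonant (*ivolur*, *rithov*); -op when the stem ends in a vowel (*zivi*, *mahu*, *mafe*).
*kobhe* — final sound /e/ (a vowel) → -op → *kobheop*.

kobheop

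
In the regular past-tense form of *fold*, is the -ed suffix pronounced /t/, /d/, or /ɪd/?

/ɪd/

The stem *fold* ends in /t/ or /d/.
The -ed suffix is realized as /ɪd/ after /t, d/; as /t/ after other voiceless consonants; and as /d/ after other voiced sounds.
So -ed on *fold* is pronounced /ɪd/.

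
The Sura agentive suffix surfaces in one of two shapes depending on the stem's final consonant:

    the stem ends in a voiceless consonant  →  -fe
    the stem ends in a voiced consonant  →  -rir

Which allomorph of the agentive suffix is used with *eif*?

-fe

*eif* — final consonant /f/ (voiceless) → -fe.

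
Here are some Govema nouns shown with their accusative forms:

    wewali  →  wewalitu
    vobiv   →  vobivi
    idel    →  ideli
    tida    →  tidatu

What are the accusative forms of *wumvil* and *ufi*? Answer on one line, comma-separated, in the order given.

wumvili, ufitu

The alternation tracks the final sound of the stem — -i when the stem ends in a consonant (*vobiv*, *idel*); -tu when the stem ends in a vowel (*wewali*, *tida*).
Since the final sound of *wumvil* is /l/ (a consonant), it takes -i, giving *wumvili*.
*ufi*: final sound = /i/, a vowel → -tu → *ufitu*.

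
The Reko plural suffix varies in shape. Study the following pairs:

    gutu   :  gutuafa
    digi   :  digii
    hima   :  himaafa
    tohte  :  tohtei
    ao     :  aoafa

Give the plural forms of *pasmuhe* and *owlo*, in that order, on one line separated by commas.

pasmuhei, owloafa

The suffix is conditioned by the last vowel: -i when the last vowel of the stem is a front vowel (*digi*, *tohte*); -afa when the last vowel of the stem is a back vowel (*gutu*, *hima*, *ao*).
Since the last vowel of *pasmuhe* is /e/ (a front vowel), it takes -i, giving *pasmuhei*.
Since the last vowel of *owlo* is /o/ (a back vowel), it takes -afa, giving *owloafa*.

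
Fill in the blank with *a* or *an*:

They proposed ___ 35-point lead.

The indefinite article is chosen by the initial *sound* of the following word, not its spelling.
The number *35* is spoken "thirty-…", beginning with /ˈθɜrti/ — a consonant sound.
So the article is *a*: They proposed a 35-point lead.

a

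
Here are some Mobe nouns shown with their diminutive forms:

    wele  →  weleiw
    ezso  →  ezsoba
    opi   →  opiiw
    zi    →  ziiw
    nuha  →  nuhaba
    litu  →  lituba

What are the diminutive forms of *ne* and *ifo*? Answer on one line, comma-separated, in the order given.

neiw, ifoba

The pattern is front/back vowel harmony: -iw when the last vowel of the stem is a front vowel (*wele*, *opi*, *zi*); -ba when the last vowel of the stem is a back vowel (*ezso*, *nuha*, *litu*).
*ne* — last vowel /e/ (a front vowel) → -iw → *neiw*.
*ifo*: last vowel = /o/, a back vowel → -ba → *ifoba*.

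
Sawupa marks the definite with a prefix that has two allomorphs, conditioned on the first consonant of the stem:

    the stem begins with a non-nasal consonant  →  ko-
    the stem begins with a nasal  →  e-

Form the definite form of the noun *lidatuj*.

*lidatuj* — first consonant /l/ (non-nasal) → ko- → *kolidatuj*.

kolidatuj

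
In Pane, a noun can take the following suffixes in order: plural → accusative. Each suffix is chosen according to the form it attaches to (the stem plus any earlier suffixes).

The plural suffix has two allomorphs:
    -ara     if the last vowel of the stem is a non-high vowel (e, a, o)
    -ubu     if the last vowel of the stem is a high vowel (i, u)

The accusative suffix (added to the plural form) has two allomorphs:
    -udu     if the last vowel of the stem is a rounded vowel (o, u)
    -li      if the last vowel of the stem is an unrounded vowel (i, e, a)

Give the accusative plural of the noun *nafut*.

nafutubuudu

*nafut*: last vowel = /u/, a high vowel → -ubu → *nafutubu*.
The plural form *nafutubu* — last vowel /u/ (a rounded vowel) → -udu → *nafutubuudu*.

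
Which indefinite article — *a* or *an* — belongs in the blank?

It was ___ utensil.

a

The indefinite article is chosen by the initial *sound* of the following word, not its spelling.
*utensil* begins with the sound /juː/ (u pronounced /juː/) — a consonant sound.
So the article is *a*: It was a utensil.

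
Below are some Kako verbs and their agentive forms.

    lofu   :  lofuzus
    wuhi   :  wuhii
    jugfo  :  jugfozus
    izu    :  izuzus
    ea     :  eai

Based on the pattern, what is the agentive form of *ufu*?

The alternation tracks the last vowel of the stem — -zus when the last vowel of the stem is a rounded vowel (*lofu*, *jugfo*, *izu*); -i when the last vowel of the stem is an unrounded vowel (*wuhi*, *ea*).
The last vowel of *ufu* is /u/, which is a rounded vowel, so the suffix is -zus, giving *ufuzus*.

ufuzus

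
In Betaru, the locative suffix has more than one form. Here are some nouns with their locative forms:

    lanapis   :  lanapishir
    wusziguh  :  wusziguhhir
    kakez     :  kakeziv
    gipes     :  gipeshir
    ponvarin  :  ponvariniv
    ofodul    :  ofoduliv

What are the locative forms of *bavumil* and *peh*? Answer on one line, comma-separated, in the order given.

bavumiliv, pehhir

The alternation tracks the final consonant of the stem — -hir when the stem ends in a voiceless consonant (*lanapis*, *wusziguh*, *gipes*); -iv when the stem ends in a voiced consonant (*kakez*, *ponvarin*, *ofodul*).
*bavumil*: final consonant = /l/, voiced → -iv → *bavumiliv*.
*peh* — final consonant /h/ (voiceless) → -hir → *pehhir*.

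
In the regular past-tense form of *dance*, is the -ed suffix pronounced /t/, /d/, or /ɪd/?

The stem *dance* ends in a voiceless consonant other than /t/.
The -ed suffix is realized as /ɪd/ after /t, d/; as /t/ after other voiceless consonants; and as /d/ after other voiced sounds.
So -ed on *dance* is pronounced /t/.

/t/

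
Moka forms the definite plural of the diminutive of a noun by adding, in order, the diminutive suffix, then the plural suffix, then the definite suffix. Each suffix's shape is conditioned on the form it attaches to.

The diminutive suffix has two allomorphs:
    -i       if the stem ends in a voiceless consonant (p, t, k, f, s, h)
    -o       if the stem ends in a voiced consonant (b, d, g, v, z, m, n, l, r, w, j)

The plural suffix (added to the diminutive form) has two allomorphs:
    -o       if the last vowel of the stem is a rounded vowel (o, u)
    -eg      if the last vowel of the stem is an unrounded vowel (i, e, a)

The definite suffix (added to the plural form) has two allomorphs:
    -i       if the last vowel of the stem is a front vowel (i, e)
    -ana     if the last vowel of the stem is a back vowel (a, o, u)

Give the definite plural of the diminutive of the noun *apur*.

*apur*: final consonant = /r/, voiced → -o → *apuro*.
The last vowel of the diminutive form *apuro* is /o/, which is a rounded vowel, so the plural suffix is -o, giving *apuroo*.
The plural form *apuroo* — last vowel /o/ (a back vowel) → -ana → *apurooana*.

apurooana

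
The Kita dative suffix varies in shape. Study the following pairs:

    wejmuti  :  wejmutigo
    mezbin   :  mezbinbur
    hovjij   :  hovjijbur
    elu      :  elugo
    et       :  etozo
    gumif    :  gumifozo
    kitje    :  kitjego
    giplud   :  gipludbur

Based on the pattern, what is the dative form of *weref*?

The alternation tracks the final sound of the stem — -ozo when the stem ends in a voiceless consonant (*et*, *gumif*); -bur when the stem ends in a voiced consonant (*mezbin*, *hovjij*, *giplud*); -go when the stem ends in a vowel (*wejmuti*, *elu*, *kitje*).
*weref* — final sound /f/ (a voiceless consonant) → -ozo → *werefozo*.

werefozo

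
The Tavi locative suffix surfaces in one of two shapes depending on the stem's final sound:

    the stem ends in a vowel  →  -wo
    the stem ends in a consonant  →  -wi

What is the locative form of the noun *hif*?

hifwi

*hif* — final sound /f/ (a consonant) → -wi → *hifwi*.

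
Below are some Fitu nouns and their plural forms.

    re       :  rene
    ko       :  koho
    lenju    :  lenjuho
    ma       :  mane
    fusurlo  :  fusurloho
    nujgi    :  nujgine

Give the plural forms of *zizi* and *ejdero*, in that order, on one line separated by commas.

The alternation tracks the last vowel of the stem — -ho when the last vowel of the stem is a rounded vowel (*ko*, *lenju*, *fusurlo*); -ne when the last vowel of the stem is an unrounded vowel (*re*, *ma*, *nujgi*).
Since the last vowel of *zizi* is /i/ (an unrounded vowel), it takes -ne, giving *zizine*.
The last vowel of *ejdero* is /o/, which is a rounded vowel, so the suffix is -ho, giving *ejderoho*.

zizine, ejderoho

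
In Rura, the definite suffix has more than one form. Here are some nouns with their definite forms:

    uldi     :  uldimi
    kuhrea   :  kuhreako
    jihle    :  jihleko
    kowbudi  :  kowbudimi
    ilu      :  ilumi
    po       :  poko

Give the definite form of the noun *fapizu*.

Looking at the last vowel of each stem: -mi when the last vowel of the stem is a high vowel (*uldi*, *kowbudi*, *ilu*); -ko when the last vowel of the stem is a non-high vowel (*kuhrea*, *jihle*, *po*).
*fapizu* — last vowel /u/ (a high vowel) → -mi → *fapizumi*.

fapizumi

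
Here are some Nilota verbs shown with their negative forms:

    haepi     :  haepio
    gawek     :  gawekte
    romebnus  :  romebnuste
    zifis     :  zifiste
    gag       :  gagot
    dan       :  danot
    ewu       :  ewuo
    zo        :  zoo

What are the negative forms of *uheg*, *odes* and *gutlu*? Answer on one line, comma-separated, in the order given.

uhegot, odeste, gutluo

Looking at the final sound of each stem: -te when the stem ends in a voiceless consonant (*gawek*, *romebnus*, *zifis*); -ot when the stem ends in a voiced consonant (*gag*, *dan*); -o when the stem ends in a vowel (*haepi*, *ewu*, *zo*).
Since the final sound of *uheg* is /g/ (a voiced consonant), it takes -ot, giving *uhegot*.
The final sound of *odes* is /s/, which is a voiceless consonant, so the suffix is -te, giving *odeste*.
The final sound of *gutlu* is /u/, which is a vowel, so the suffix is -o, giving *gutluo*.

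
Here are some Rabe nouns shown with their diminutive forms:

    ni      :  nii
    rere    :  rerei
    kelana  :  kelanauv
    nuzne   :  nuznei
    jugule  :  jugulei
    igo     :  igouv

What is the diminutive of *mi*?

The alternation tracks the last vowel of the stem — -i when the last vowel of the stem is a front vowel (*ni*, *rere*, *nuzne*, *jugule*); -uv when the last vowel of the stem is a back vowel (*kelana*, *igo*).
Since the last vowel of *mi* is /i/ (a front vowel), it takes -i, giving *mii*.

mii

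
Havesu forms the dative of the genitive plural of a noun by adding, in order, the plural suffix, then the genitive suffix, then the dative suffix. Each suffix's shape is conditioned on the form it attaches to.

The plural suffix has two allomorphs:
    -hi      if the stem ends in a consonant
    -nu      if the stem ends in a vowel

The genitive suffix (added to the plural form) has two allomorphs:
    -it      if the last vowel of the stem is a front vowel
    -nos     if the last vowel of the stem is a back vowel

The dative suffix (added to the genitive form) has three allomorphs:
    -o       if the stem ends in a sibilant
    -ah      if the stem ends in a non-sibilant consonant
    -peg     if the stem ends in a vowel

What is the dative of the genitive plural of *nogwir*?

The final sound of *nogwir* is /r/, which is a consonant, so the plural suffix is -hi, giving *nogwirhi*.
The last vowel of the plural form *nogwirhi* is /i/, which is a front vowel, so the genitive suffix is -it, giving *nogwirhiit*.
The genitive form *nogwirhiit* — final sound /t/ (a non-sibilant consonant) → -ah → *nogwirhiitah*.

nogwirhiitah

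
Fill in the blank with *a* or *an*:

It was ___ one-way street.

The indefinite article is chosen by the initial *sound* of the following word, not its spelling.
*one-way* begins with the sound /wʌ/ (*one* pronounced /wʌn/) — a consonant sound.
So the article is *a*: It was a one-way street.

a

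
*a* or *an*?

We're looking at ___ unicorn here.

The indefinite article is chosen by the initial *sound* of the following word, not its spelling.
*unicorn* begins with the sound /juː/ (u pronounced /juː/) — a consonant sound.
So the article is *a*: We're looking at a unicorn here.

a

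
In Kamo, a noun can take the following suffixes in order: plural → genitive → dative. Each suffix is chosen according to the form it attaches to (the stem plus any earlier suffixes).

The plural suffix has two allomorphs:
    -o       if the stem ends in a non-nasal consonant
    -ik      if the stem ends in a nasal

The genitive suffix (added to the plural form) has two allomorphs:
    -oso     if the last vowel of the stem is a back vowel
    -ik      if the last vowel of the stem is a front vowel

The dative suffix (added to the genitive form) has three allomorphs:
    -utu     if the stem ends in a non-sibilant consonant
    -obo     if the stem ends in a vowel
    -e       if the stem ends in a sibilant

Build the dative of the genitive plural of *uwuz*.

Since the final consonant of *uwuz* is /z/ (non-nasal), it takes -o, giving *uwuzo*.
The last vowel of the plural form *uwuzo* is /o/, which is a back vowel, so the genitive suffix is -oso, giving *uwuzooso*.
The final sound of the genitive form *uwuzooso* is /o/, which is a vowel, so the dative suffix is -obo, giving *uwuzoosoobo*.

uwuzoosoobo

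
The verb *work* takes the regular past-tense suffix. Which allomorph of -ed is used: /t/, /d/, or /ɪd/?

/t/

The stem *work* ends in a voiceless consonant other than /t/.
The -ed suffix is realized as /ɪd/ after /t, d/; as /t/ after other voiceless consonants; and as /d/ after other voiced sounds.
So -ed on *work* is pronounced /t/.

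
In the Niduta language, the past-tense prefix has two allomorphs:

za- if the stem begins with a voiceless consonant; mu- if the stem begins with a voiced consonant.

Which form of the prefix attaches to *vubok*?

The first consonant of *vubok* is /v/, which is voiced, so the prefix is mu-.

mu-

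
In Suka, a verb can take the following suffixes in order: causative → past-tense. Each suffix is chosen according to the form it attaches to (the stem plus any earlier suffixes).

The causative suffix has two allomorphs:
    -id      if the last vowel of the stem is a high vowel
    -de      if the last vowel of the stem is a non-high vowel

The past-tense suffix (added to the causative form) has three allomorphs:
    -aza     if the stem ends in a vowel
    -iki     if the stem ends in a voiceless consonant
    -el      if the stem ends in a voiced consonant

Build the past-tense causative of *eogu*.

*eogu*: last vowel = /u/, a high vowel → -id → *eoguid*.
The causative form *eoguid*: final sound = /d/, a voiced consonant → -el → *eoguidel*.

eoguidel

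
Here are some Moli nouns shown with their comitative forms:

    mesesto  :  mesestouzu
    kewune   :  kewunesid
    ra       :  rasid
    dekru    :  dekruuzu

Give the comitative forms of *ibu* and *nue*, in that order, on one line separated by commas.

The suffix is conditioned by the last vowel: -uzu when the last vowel of the stem is a rounded vowel (*mesesto*, *dekru*); -sid when the last vowel of the stem is an unrounded vowel (*kewune*, *ra*).
Since the last vowel of *ibu* is /u/ (a rounded vowel), it takes -uzu, giving *ibuuzu*.
*nue*: last vowel = /e/, an unrounded vowel → -sid → *nuesid*.

ibuuzu, nuesid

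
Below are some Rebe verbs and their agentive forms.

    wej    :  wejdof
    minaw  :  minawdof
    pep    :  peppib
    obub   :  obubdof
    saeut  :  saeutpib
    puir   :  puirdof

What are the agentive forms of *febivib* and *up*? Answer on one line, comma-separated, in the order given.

The suffix is conditioned by the final consonant: -pib when the stem ends in a voiceless consonant (*pep*, *saeut*); -dof when the stem ends in a voiced consonant (*wej*, *minaw*, *obub*, *puir*).
*febivib*: final consonant = /b/, voiced → -dof → *febivibdof*.
The final consonant of *up* is /p/, which is voiceless, so the suffix is -pib, giving *uppib*.

febivibdof, uppib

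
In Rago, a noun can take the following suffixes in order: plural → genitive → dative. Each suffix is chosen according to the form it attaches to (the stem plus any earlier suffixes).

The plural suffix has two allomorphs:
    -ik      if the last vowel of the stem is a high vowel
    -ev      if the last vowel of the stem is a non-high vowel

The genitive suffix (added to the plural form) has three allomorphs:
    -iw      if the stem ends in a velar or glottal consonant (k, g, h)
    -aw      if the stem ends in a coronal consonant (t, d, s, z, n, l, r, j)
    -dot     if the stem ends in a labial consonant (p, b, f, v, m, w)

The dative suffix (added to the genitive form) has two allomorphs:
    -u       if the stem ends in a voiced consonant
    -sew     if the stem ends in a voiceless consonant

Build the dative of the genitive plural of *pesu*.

Since the last vowel of *pesu* is /u/ (a high vowel), it takes -ik, giving *pesuik*.
The final consonant of the plural form *pesuik* is /k/, which is velar/glottal, so the genitive suffix is -iw, giving *pesuikiw*.
The genitive form *pesuikiw*: final consonant = /w/, voiced → -u → *pesuikiwu*.

pesuikiwu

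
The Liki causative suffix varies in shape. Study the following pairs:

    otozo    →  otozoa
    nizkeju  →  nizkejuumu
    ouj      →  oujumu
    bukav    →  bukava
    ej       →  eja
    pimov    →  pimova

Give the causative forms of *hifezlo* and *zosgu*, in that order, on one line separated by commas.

hifezloa, zosguumu

Looking at the last vowel of each stem: -umu when the last vowel of the stem is a high vowel (*nizkeju*, *ouj*); -a when the last vowel of the stem is a non-high vowel (*otozo*, *bukav*, *ej*, *pimov*).
The last vowel of *hifezlo* is /o/, which is a non-high vowel, so the suffix is -a, giving *hifezloa*.
*zosgu* — last vowel /u/ (a high vowel) → -umu → *zosguumu*.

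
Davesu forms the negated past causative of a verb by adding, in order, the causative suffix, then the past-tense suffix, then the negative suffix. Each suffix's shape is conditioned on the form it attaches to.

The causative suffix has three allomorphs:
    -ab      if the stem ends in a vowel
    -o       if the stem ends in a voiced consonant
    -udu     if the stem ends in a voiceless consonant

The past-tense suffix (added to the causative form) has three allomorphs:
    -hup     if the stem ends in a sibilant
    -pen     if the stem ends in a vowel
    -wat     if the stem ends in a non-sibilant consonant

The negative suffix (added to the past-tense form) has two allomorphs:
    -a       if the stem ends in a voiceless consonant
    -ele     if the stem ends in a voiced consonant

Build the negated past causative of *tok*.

Since the final sound of *tok* is /k/ (a voiceless consonant), it takes -udu, giving *tokudu*.
The final sound of the causative form *tokudu* is /u/, which is a vowel, so the past-tense suffix is -pen, giving *tokudupen*.
The past-tense form *tokudupen* — final consonant /n/ (voiced) → -ele → *tokudupenele*.

tokudupenele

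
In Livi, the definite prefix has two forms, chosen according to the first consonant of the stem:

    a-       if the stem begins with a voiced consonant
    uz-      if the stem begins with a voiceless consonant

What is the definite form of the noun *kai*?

uzkai

Since the first consonant of *kai* is /k/ (voiceless), it takes uz-, giving *uzkai*.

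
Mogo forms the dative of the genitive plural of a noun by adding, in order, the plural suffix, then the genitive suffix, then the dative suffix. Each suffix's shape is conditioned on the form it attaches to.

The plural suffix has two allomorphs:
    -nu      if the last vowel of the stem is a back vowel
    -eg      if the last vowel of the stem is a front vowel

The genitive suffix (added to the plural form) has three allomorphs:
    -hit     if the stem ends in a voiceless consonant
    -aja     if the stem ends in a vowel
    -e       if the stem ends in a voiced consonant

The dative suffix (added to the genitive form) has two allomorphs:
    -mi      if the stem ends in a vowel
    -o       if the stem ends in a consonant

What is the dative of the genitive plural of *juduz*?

juduznuajami

*juduz*: last vowel = /u/, a back vowel → -nu → *juduznu*.
Since the final sound of the plural form *juduznu* is /u/ (a vowel), it takes -aja, giving *juduznuaja*.
Since the final sound of the genitive form *juduznuaja* is /a/ (a vowel), it takes -mi, giving *juduznuajami*.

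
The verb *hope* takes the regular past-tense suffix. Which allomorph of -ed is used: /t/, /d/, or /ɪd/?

The stem *hope* ends in a voiceless consonant other than /t/.
The -ed suffix is realized as /ɪd/ after /t, d/; as /t/ after other voiceless consonants; and as /d/ after other voiced sounds.
So -ed on *hope* is pronounced /t/.

/t/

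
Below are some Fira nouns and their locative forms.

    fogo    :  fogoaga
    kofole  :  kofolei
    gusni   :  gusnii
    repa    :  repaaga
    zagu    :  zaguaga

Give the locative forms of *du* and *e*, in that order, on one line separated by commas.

The pattern is front/back vowel harmony: -i when the last vowel of the stem is a front vowel (*kofole*, *gusni*); -aga when the last vowel of the stem is a back vowel (*fogo*, *repa*, *zagu*).
*du* — last vowel /u/ (a back vowel) → -aga → *duaga*.
The last vowel of *e* is /e/, which is a front vowel, so the suffix is -i, giving *ei*.

duaga, ei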